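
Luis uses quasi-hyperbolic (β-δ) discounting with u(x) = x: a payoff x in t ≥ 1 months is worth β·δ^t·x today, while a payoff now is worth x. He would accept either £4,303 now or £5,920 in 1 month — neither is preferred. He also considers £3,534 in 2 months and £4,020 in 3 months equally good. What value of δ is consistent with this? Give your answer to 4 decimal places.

δ ≈ 0.8791

From the later pair, β·δ^2·3534 = β·δ^3·4020; dividing through, δ = 3534/4020 = 0.87910.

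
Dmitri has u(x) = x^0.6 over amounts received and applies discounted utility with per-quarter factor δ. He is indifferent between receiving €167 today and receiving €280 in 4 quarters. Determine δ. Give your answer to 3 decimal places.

The payoff in 4 quarters is discounted by δ^4, so u(167) = δ^4·u(280) and δ^4 = u(167)/u(280).
With u(x) = x^0.6: δ^4 = 167^0.6/280^0.6 = (167/280)^0.6 = 0.73339.
So δ = 0.73339^(1/4) ≈ 0.925.

δ ≈ 0.925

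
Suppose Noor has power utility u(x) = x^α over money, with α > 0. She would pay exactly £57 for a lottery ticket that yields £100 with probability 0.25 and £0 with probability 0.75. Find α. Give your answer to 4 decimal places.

α ≈ 2.4662

EU(lottery) = 0.25·100^α + 0.75·0 = 0.25·100^α.
Indifference: 57^α = 0.25·100^α, so (57/100)^α = 0.25.
Take logs: α = ln 0.25 / ln(57/100) ≈ 2.466194.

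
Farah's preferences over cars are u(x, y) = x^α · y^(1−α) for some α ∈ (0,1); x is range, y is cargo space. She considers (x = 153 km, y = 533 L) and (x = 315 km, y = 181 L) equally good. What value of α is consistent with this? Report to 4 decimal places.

The Cobb–Douglas utilities coincide, so 153^α·533^(1−α) = 315^α·181^(1−α).
Rearrange to (153/315)^α = (181/533)^(1−α) and take logs: α·-0.7221347 = (1−α)·-1.0800244.
With A = -0.7221347 and B = -1.0800244: α·A = (1−α)·B, so α = B/(A+B) = -1.0800244/-1.8021591 ≈ 0.5993.

α ≈ 0.5993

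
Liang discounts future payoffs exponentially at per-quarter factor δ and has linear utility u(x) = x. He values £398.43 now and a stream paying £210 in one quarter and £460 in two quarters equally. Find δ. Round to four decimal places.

Present value of the stream is 210·δ + 460·δ². Indifference gives 210δ + 460δ² = 398.43.
That is, 460δ² + 210δ − 398.43 = 0, a quadratic in δ.
The positive root is δ = [−210 + √(210² + 4·460·398.43)] / (2·460) = (−210 + 881.596)/920 ≈ 0.7300.

δ ≈ 0.7300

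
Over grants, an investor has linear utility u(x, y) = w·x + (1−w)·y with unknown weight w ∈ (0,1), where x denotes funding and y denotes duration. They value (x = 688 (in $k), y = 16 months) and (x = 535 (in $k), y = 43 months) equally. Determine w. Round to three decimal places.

Equating utilities: w·688 + (1−w)·16 = w·535 + (1−w)·43.
Collecting terms: w·153 = (1−w)·27.
The marginal rate of substitution is 27/153, so w = 27/(153+27) = 0.150.

w = 0.150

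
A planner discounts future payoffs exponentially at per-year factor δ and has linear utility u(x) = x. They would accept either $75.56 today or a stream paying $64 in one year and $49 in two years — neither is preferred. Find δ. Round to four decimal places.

δ ≈ 0.7500

Equating present values: 75.56 = 64δ + 49δ².
That is, 49δ² + 64δ − 75.56 = 0, a quadratic in δ.
δ = (−64 + √(64² + 4·49·75.56)) / (2·49) = (−64 + √18905.76) / 98 ≈ 0.7500.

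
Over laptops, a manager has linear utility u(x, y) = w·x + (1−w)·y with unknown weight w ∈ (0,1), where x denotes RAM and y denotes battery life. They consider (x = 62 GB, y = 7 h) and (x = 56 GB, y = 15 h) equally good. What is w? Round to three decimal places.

w = 0.571

u(62,7) = u(56,15) means w·62 + (1−w)·7 = w·56 + (1−w)·15.
Rearranging, 6·w − 8·(1−w) = 0.
Hence w = 8/(6+8) = 8/14 = 0.571.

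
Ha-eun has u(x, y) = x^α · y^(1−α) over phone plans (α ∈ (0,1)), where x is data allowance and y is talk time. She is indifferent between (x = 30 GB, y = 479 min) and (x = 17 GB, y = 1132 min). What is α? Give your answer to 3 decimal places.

α ≈ 0.602

Set the two utilities equal: 30^α·479^(1−α) = 17^α·1132^(1−α).
Rearrange to (30/17)^α = (1132/479)^(1−α) and take logs: α·0.567984 = (1−α)·0.860041.
Thus α·(1.428025) = 0.860041, so α = 0.860041/1.428025 ≈ 0.602.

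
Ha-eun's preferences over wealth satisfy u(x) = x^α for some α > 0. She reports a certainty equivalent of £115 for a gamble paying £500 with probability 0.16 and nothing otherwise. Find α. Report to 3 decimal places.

α ≈ 1.247

The lottery's expected utility is 0.16·u(500) + 0.84·u(0) = 0.16·500^α (since u(0) = 0 for α > 0).
Equating: 115^α = 0.16·500^α, i.e. 0.2300^α = 0.16.
Taking logs: α·ln(115/500) = ln(0.16), so α = -1.832581 / -1.469676 ≈ 1.247.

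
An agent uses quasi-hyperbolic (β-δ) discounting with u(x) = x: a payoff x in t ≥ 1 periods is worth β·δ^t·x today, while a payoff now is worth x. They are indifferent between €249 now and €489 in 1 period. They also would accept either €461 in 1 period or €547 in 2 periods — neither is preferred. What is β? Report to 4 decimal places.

β ≈ 0.6042

Both payoffs in the second observation are in the future, so β drops out: δ^1·461 = δ^2·547 ⇒ δ = 461/547 = 0.84278.
Substituting δ into 249 = β·δ·489: β = 249/(412.119) ≈ 0.6042.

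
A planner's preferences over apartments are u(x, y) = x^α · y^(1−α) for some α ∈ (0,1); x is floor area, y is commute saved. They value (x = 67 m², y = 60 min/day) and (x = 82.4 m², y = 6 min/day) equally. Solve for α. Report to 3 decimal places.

The Cobb–Douglas utilities coincide, so 67^α·60^(1−α) = 82.4^α·6^(1−α).
Taking logs: α·ln 67 + (1−α)·ln 60 = α·ln 82.4 + (1−α)·ln 6, i.e. α·-0.206893 = (1−α)·-2.302585.
With A = -0.206893 and B = -2.302585: α·A = (1−α)·B, so α = B/(A+B) = -2.302585/-2.509478 ≈ 0.918.

α ≈ 0.918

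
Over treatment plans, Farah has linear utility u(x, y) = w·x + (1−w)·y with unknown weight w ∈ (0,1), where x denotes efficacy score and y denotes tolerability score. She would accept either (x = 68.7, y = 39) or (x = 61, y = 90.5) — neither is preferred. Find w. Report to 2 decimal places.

w = 0.87

Equating utilities: w·68.7 + (1−w)·39 = w·61 + (1−w)·90.5.
Collecting terms: w·7.7 = (1−w)·51.5.
Hence w = 51.5/(7.7+51.5) = 51.5/59.2 = 0.87.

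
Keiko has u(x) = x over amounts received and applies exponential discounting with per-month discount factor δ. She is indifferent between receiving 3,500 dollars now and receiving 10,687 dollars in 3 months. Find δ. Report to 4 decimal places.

δ ≈ 0.6893

Equating discounted utilities: u(3500) = δ^3·u(10687) ⇒ δ^3 = u(3500)/u(10687).
With u(x) = x: δ^3 = 3500/10687 = 0.32750.
So δ = 0.32750^(1/3) ≈ 0.6893.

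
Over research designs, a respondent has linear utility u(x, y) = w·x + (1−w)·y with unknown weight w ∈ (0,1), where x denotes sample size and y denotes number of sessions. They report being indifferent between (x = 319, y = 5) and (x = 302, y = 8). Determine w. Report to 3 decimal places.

Indifference: w·319 + (1−w)·5 = w·302 + (1−w)·8.
w·(319−302) = (1−w)·(8−5), i.e. w·17 = (1−w)·3.
Hence w = 3/(17+3) = 3/20 = 0.150.

w = 0.150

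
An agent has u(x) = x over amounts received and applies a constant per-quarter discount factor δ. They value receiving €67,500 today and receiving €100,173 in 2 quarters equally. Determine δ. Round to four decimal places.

Equating discounted utilities: u(67500) = δ^2·u(100173) ⇒ δ^2 = u(67500)/u(100173).
With u(x) = x: δ^2 = 67500/100173 = 0.67383.
Taking the square root: δ = 0.67383^(1/2) ≈ 0.8209.

δ ≈ 0.8209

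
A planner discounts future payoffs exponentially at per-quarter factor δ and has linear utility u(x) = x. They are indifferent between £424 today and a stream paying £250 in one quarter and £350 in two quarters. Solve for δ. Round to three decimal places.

δ ≈ 0.800

Equating present values: 424 = 250δ + 350δ².
That is, 350δ² + 250δ − 424 = 0, a quadratic in δ.
By the quadratic formula (taking the positive root), δ = (−250 + √656100.00) / 700 ≈ 0.800.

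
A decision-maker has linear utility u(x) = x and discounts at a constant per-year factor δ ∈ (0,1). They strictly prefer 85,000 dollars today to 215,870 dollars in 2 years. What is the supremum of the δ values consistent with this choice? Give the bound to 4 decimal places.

The preference means 85000 > δ^2·215870.
So δ^2 < 85000/215870 = 0.39376; taking the square root of both positive sides preserves the inequality.
δ < (85000/215870)^(1/2) ≈ 0.6275.

δ < 0.6275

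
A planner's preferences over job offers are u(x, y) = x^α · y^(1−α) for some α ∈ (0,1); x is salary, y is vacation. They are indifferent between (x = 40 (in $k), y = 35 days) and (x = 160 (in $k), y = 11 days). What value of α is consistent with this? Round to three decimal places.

The Cobb–Douglas utilities coincide, so 40^α·35^(1−α) = 160^α·11^(1−α).
Rearrange to (40/160)^α = (11/35)^(1−α) and take logs: α·-1.386294 = (1−α)·-1.157453.
With A = -1.386294 and B = -1.157453: α·A = (1−α)·B, so α = B/(A+B) = -1.157453/-2.543747 ≈ 0.455.

α ≈ 0.455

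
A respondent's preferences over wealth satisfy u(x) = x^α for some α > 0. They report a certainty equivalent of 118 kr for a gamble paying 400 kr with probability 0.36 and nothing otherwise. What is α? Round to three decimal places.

α ≈ 0.837

EU(lottery) = 0.36·400^α + 0.64·0 = 0.36·400^α.
Setting u(118) equal to that: 118^α = 0.36·400^α ⇒ (118/400)^α = 0.36.
Take logs: α = ln 0.36 / ln(118/400) ≈ 0.83688.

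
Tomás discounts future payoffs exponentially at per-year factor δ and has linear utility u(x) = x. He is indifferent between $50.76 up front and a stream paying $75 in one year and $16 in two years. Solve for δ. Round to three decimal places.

δ ≈ 0.600

The stream is worth 75δ + 16δ² today, so 75δ + 16δ² = 50.76.
Rearranged: 16δ² + 75δ − 50.76 = 0.
δ = (−75 + √(75² + 4·16·50.76)) / (2·16) = (−75 + √8873.64) / 32 ≈ 0.600.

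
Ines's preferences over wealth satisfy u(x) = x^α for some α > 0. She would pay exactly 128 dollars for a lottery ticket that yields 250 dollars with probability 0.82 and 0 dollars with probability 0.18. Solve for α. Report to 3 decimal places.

α ≈ 0.296

EU(lottery) = 0.82·250^α + 0.18·0 = 0.82·250^α.
Indifference: 128^α = 0.82·250^α, so (128/250)^α = 0.82.
Taking logs: α·ln(128/250) = ln(0.82), so α = -0.198451 / -0.669431 ≈ 0.296.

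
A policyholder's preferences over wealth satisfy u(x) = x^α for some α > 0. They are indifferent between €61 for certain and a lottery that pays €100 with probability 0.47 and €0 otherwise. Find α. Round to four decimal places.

EU(lottery) = 0.47·100^α + 0.53·0 = 0.47·100^α.
Indifference: 61^α = 0.47·100^α, so (61/100)^α = 0.47.
Taking logs: α·ln(61/100) = ln(0.47), so α = -0.7550226 / -0.4942963 ≈ 1.5275.

α ≈ 1.5275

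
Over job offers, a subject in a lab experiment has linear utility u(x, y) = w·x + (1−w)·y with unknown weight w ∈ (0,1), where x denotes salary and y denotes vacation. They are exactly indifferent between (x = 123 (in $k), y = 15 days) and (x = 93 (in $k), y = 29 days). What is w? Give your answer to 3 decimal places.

w = 0.318

u(123,15) = u(93,29) means w·123 + (1−w)·15 = w·93 + (1−w)·29.
w·(123−93) = (1−w)·(29−15), i.e. w·30 = (1−w)·14.
So w/(1−w) = 14/30 = 0.4667, giving w = 14/(30+14) = 0.318.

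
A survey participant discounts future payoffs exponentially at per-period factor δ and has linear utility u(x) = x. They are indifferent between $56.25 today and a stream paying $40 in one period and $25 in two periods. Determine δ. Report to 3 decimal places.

δ ≈ 0.900

Present value of the stream is 40·δ + 25·δ². Indifference gives 40δ + 25δ² = 56.25.
Rearranged: 25δ² + 40δ − 56.25 = 0.
δ = (−40 + √(40² + 4·25·56.25)) / (2·25) = (−40 + √7225.00) / 50 ≈ 0.900.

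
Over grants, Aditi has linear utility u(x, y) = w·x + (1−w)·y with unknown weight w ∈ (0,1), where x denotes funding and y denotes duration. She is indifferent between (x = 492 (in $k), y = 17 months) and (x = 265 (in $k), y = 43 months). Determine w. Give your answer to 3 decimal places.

Indifference: w·492 + (1−w)·17 = w·265 + (1−w)·43.
w·(492−265) = (1−w)·(43−17), i.e. w·227 = (1−w)·26.
So w/(1−w) = 26/227 = 0.1145, giving w = 26/(227+26) = 0.103.

w = 0.103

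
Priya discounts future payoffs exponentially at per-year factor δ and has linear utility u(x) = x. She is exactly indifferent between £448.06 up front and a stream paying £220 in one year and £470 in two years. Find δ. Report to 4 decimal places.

δ ≈ 0.7700

Equating present values: 448.06 = 220δ + 470δ².
Rearranged: 470δ² + 220δ − 448.06 = 0.
By the quadratic formula (taking the positive root), δ = (−220 + √890752.80) / 940 ≈ 0.7700.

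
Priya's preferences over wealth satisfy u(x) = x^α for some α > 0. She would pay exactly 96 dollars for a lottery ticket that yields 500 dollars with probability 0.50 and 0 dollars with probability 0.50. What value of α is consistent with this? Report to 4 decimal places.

α ≈ 0.4200

The lottery's expected utility is 0.50·u(500) + 0.50·u(0) = 0.50·500^α (since u(0) = 0 for α > 0).
Indifference: 96^α = 0.50·500^α, so (96/500)^α = 0.50.
Taking logs: α·ln(96/500) = ln(0.50), so α = -0.6931472 / -1.6502599 ≈ 0.4200.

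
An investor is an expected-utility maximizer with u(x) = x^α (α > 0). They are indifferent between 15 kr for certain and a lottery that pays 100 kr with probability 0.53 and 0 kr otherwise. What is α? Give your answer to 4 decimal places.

The lottery's expected utility is 0.53·u(100) + 0.47·u(0) = 0.53·100^α (since u(0) = 0 for α > 0).
Indifference: 15^α = 0.53·100^α, so (15/100)^α = 0.53.
Take logs: α = ln 0.53 / ln(15/100) ≈ 0.334654.

α ≈ 0.3347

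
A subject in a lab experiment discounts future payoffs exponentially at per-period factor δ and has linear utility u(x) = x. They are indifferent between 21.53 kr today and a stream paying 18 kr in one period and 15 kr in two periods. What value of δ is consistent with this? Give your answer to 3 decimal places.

δ ≈ 0.740

Present value of the stream is 18·δ + 15·δ². Indifference gives 18δ + 15δ² = 21.53.
Rearranged: 15δ² + 18δ − 21.53 = 0.
δ = (−18 + √(18² + 4·15·21.53)) / (2·15) = (−18 + √1615.80) / 30 ≈ 0.740.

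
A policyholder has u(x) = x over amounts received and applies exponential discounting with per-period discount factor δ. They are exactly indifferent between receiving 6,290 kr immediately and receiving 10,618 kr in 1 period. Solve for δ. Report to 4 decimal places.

Indifference means u(6290) = δ · u(10618), so δ = u(6290)/u(10618).
With u(x) = x: δ = 6290/10618 = 0.59239.

δ ≈ 0.5924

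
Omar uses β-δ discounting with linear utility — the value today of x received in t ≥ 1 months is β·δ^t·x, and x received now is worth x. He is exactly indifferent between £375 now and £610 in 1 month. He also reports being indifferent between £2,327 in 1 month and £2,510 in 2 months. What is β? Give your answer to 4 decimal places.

β ≈ 0.6631

The second indifference involves only future payoffs, so β cancels: β·δ^1·2327 = β·δ^2·2510, giving δ = 2327/2510 = 0.92709.
Now use the now-vs-future pair: 375 = β·δ·610 gives β = 375/(0.92709·610) ≈ 0.6631.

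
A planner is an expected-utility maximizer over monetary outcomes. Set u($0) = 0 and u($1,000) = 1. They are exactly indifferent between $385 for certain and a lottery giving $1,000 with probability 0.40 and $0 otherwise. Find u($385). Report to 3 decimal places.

0.400

u($385) equals the lottery's expected utility: 0.40·1 + 0.60·0 = 0.40.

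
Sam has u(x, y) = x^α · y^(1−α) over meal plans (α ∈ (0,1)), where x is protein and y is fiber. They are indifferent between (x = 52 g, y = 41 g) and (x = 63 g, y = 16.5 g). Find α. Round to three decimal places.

α ≈ 0.826

Set the two utilities equal: 52^α·41^(1−α) = 63^α·16.5^(1−α).
Taking logs: α·ln 52 + (1−α)·ln 41 = α·ln 63 + (1−α)·ln 16.5, i.e. α·-0.191891 = (1−α)·-0.910212.
Thus α·(-1.102103) = -0.910212, so α = -0.910212/-1.102103 ≈ 0.826.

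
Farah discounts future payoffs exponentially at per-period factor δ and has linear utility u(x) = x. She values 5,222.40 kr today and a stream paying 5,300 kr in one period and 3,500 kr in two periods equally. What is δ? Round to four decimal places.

The stream is worth 5300δ + 3500δ² today, so 5300δ + 3500δ² = 5222.40.
Rearranged: 3500δ² + 5300δ − 5222.40 = 0.
δ = (−5300 + √(5300² + 4·3500·5222.40)) / (2·3500) = (−5300 + √101203600.00) / 7000 ≈ 0.6800.

δ ≈ 0.6800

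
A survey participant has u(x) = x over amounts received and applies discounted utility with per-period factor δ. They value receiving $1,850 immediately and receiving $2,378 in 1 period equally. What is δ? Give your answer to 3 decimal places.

Indifference means u(1850) = δ · u(2378), so δ = u(1850)/u(2378).
With u(x) = x: δ = 1850/2378 = 0.77796.

δ ≈ 0.778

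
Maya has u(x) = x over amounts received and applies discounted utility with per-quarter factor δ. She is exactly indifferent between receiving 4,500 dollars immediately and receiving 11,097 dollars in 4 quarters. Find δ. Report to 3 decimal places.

The payoff in 4 quarters is discounted by δ^4, so u(4500) = δ^4·u(11097) and δ^4 = u(4500)/u(11097).
With u(x) = x: δ^4 = 4500/11097 = 0.40552.
Taking the 4th root: δ = 0.40552^(1/4) ≈ 0.798.

δ ≈ 0.798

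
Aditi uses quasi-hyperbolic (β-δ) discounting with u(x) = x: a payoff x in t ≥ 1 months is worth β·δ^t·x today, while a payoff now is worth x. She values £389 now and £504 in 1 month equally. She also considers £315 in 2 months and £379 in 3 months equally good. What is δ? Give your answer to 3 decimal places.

From the later pair, β·δ^2·315 = β·δ^3·379; dividing through, δ = 315/379 = 0.83113.

δ ≈ 0.831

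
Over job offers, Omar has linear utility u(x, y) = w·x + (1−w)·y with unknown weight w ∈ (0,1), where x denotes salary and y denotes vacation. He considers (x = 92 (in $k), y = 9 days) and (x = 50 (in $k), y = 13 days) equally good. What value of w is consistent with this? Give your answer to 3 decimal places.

Equating utilities: w·92 + (1−w)·9 = w·50 + (1−w)·13.
Rearranging, 42·w − 4·(1−w) = 0.
Hence w = 4/(42+4) = 4/46 = 0.087.

w = 0.087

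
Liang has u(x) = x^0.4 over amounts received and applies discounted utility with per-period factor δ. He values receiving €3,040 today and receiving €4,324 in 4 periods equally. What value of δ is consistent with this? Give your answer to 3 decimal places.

Indifference means u(3040) = δ^4 · u(4324), so δ^4 = u(3040)/u(4324).
With u(x) = x^0.4: δ^4 = 3040^0.4/4324^0.4 = (3040/4324)^0.4 = 0.86855.
So δ = 0.86855^(1/4) ≈ 0.965.

δ ≈ 0.965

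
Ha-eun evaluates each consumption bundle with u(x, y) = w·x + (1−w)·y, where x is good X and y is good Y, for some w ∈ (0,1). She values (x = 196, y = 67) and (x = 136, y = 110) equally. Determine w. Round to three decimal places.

Indifference: w·196 + (1−w)·67 = w·136 + (1−w)·110.
Rearranging, 60·w − 43·(1−w) = 0.
So w/(1−w) = 43/60 = 0.7167, giving w = 43/(60+43) = 0.417.

w = 0.417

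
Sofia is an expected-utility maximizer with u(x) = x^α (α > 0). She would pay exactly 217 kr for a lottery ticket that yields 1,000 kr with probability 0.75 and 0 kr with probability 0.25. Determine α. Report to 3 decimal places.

α ≈ 0.188

The lottery's expected utility is 0.75·u(1000) + 0.25·u(0) = 0.75·1000^α (since u(0) = 0 for α > 0).
Equating: 217^α = 0.75·1000^α, i.e. 0.2170^α = 0.75.
Taking logs: α·ln(217/1000) = ln(0.75), so α = -0.287682 / -1.527858 ≈ 0.188.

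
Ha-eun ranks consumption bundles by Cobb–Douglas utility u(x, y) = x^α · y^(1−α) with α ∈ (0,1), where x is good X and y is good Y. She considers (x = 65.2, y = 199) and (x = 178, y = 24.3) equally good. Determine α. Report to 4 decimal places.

The Cobb–Douglas utilities coincide, so 65.2^α·199^(1−α) = 178^α·24.3^(1−α).
Taking logs: α·ln 65.2 + (1−α)·ln 199 = α·ln 178 + (1−α)·ln 24.3, i.e. α·-1.0043241 = (1−α)·-2.1028285.
So α/(1−α) = (-2.1028285)/(-1.0043241) = 2.0937748, and α = 2.0937748/3.0937748 ≈ 0.6768.

α ≈ 0.6768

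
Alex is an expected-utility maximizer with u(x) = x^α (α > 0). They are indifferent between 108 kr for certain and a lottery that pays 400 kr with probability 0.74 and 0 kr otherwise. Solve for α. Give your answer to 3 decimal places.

α ≈ 0.230

The lottery's expected utility is 0.74·u(400) + 0.26·u(0) = 0.74·400^α (since u(0) = 0 for α > 0).
Equating: 108^α = 0.74·400^α, i.e. 0.2700^α = 0.74.
Taking logs: α·ln(108/400) = ln(0.74), so α = -0.301105 / -1.309333 ≈ 0.230.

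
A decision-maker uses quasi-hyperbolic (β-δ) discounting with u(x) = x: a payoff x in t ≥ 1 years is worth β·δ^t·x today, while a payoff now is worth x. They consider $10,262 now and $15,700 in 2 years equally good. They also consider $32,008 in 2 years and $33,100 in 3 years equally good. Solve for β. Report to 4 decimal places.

From the later pair, β·δ^2·32008 = β·δ^3·33100; dividing through, δ = 32008/33100 = 0.96701.
Substituting δ into 10262 = β·δ^2·15700: β = 10262/(14681.173) ≈ 0.6990.

β ≈ 0.6990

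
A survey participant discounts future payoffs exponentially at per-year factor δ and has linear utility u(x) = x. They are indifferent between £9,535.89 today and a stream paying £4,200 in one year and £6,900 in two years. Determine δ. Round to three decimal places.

δ ≈ 0.910

Equating present values: 9535.89 = 4200δ + 6900δ².
Rearranged: 6900δ² + 4200δ − 9535.89 = 0.
By the quadratic formula (taking the positive root), δ = (−4200 + √280830564.00) / 13800 ≈ 0.910.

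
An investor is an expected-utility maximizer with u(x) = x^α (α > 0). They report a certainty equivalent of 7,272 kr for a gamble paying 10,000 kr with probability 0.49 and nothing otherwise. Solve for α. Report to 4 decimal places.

α ≈ 2.2393

Since u(0) = 0, the lottery's EU is 0.49·10000^α.
Indifference: 7272^α = 0.49·10000^α, so (7272/10000)^α = 0.49.
α = ln(0.49) / ln(7272/10000) = -0.7133499/-0.3185537 ≈ 2.2393.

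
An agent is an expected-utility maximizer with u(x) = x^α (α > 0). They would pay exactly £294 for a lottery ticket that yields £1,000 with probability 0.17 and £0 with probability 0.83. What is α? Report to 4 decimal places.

α ≈ 1.4475

The lottery's expected utility is 0.17·u(1000) + 0.83·u(0) = 0.17·1000^α (since u(0) = 0 for α > 0).
Setting u(294) equal to that: 294^α = 0.17·1000^α ⇒ (294/1000)^α = 0.17.
Take logs: α = ln 0.17 / ln(294/1000) ≈ 1.447470.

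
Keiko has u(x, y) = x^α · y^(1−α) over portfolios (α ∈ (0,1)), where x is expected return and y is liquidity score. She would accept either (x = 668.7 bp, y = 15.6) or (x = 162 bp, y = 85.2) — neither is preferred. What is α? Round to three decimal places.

Set the two utilities equal: 668.7^α·15.6^(1−α) = 162^α·85.2^(1−α).
Rearrange to (668.7/162)^α = (85.2/15.6)^(1−α) and take logs: α·1.417739 = (1−α)·1.697731.
Thus α·(3.115470) = 1.697731, so α = 1.697731/3.115470 ≈ 0.545.

α ≈ 0.545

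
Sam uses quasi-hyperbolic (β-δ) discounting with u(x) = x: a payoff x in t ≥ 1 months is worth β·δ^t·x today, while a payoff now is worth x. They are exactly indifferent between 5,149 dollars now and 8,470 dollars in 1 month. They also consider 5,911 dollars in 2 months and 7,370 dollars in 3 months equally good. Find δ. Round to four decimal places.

From the later pair, β·δ^2·5911 = β·δ^3·7370; dividing through, δ = 5911/7370 = 0.80204.

δ ≈ 0.8020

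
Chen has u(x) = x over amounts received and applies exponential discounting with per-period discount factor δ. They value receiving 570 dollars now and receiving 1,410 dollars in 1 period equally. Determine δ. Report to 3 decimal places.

Indifference means u(570) = δ · u(1410), so δ = u(570)/u(1410).
With u(x) = x: δ = 570/1410 = 0.40426.

δ ≈ 0.404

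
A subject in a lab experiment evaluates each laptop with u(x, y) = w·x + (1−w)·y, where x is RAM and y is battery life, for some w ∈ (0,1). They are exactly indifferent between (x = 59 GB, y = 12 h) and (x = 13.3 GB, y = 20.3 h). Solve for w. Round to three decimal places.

w = 0.154

Equating utilities: w·59 + (1−w)·12 = w·13.3 + (1−w)·20.3.
Rearranging, 45.7·w − 8.3·(1−w) = 0.
The marginal rate of substitution is 8.3/45.7, so w = 8.3/(45.7+8.3) = 0.154.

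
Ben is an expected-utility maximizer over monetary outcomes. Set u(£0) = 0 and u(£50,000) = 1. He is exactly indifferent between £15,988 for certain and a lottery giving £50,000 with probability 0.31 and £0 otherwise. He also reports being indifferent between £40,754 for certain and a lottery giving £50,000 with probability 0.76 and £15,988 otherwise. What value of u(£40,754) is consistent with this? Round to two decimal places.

The first gamble pins u(£15,988): it must equal 0.31·1 + 0.69·0 = 0.31.
Chaining: u(£40,754) = 0.76·1.00 + 0.24·0.31 = 0.8344.

0.83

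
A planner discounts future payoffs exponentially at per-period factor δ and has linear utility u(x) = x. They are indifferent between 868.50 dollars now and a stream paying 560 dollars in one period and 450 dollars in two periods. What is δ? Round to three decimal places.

Equating present values: 868.50 = 560δ + 450δ².
So 450δ² + 560δ − 868.50 = 0.
The positive root is δ = [−560 + √(560² + 4·450·868.50)] / (2·450) = (−560 + 1370.000)/900 ≈ 0.900.

δ ≈ 0.900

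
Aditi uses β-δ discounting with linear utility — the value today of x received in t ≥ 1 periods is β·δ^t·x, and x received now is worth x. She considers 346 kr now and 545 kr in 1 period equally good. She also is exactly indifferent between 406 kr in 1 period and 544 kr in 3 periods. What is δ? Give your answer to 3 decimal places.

δ ≈ 0.864

From the later pair, β·δ^1·406 = β·δ^3·544; dividing through, δ^2 = 406/544 = 0.74632, so δ = 0.86390.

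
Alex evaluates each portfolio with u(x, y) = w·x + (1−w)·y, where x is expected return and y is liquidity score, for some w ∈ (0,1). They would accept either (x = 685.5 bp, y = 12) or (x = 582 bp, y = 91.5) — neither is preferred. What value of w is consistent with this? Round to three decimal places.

w = 0.434

Equating utilities: w·685.5 + (1−w)·12 = w·582 + (1−w)·91.5.
Collecting terms: w·103.5 = (1−w)·79.5.
The marginal rate of substitution is 79.5/103.5, so w = 79.5/(103.5+79.5) = 0.434.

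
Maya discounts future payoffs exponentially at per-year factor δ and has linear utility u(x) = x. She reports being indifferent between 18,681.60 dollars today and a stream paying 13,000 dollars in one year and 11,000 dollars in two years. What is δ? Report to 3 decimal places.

The stream is worth 13000δ + 11000δ² today, so 13000δ + 11000δ² = 18681.60.
So 11000δ² + 13000δ − 18681.60 = 0.
The positive root is δ = [−13000 + √(13000² + 4·11000·18681.60)] / (2·11000) = (−13000 + 31480.000)/22000 ≈ 0.840.

δ ≈ 0.840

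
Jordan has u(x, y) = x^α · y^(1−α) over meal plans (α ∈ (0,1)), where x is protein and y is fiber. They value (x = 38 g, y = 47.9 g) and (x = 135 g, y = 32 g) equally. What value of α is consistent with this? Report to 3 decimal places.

α ≈ 0.241

Indifference: 38^α · 47.9^(1−α) = 135^α · 32^(1−α).
Taking logs: α·ln 38 + (1−α)·ln 47.9 = α·ln 135 + (1−α)·ln 32, i.e. α·-1.267689 = (1−α)·-0.403380.
With A = -1.267689 and B = -0.403380: α·A = (1−α)·B, so α = B/(A+B) = -0.403380/-1.671069 ≈ 0.241.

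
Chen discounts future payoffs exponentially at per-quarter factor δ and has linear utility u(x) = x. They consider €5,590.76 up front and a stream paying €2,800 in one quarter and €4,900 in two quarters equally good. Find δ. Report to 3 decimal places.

δ ≈ 0.820

Equating present values: 5590.76 = 2800δ + 4900δ².
That is, 4900δ² + 2800δ − 5590.76 = 0, a quadratic in δ.
The positive root is δ = [−2800 + √(2800² + 4·4900·5590.76)] / (2·4900) = (−2800 + 10836.000)/9800 ≈ 0.820.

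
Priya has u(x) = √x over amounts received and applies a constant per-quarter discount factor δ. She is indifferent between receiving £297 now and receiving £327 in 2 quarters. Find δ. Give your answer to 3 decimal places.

δ ≈ 0.976

The payoff in 2 quarters is discounted by δ^2, so u(297) = δ^2·u(327) and δ^2 = u(297)/u(327).
Since u(x) = √x, δ^2 = √(297/327) = 0.95303.
Taking the square root: δ = 0.95303^(1/2) ≈ 0.976.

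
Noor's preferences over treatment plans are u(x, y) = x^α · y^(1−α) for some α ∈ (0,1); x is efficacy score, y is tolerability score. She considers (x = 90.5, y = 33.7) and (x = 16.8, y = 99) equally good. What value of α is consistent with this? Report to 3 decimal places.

α ≈ 0.390

The Cobb–Douglas utilities coincide, so 90.5^α·33.7^(1−α) = 16.8^α·99^(1−α).
(90.5/16.8)^α = (99/33.7)^(1−α); take logs: α·ln(90.5/16.8) = (1−α)·ln(99/33.7), i.e. α·1.683971 = (1−α)·1.077622.
So α/(1−α) = (1.077622)/(1.683971) = 0.639929, and α = 0.639929/1.639929 ≈ 0.390.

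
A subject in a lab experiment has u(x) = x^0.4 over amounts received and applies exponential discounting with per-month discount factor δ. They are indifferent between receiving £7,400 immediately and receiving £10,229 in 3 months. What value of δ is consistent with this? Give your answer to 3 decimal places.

δ ≈ 0.958

Indifference means u(7400) = δ^3 · u(10229), so δ^3 = u(7400)/u(10229).
Since u(x) = x^0.4, δ^3 = (7400/10229)^0.4 = 0.72343^0.4 = 0.87854.
Taking the cube root: δ = 0.87854^(1/3) ≈ 0.958.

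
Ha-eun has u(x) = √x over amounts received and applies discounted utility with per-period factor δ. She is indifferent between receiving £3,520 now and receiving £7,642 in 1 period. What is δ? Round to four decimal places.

δ ≈ 0.6787

The payoff in 1 period is discounted by δ, so u(3520) = δ·u(7642) and δ = u(3520)/u(7642).
Since u(x) = √x, δ = √(3520/7642) = 0.67868.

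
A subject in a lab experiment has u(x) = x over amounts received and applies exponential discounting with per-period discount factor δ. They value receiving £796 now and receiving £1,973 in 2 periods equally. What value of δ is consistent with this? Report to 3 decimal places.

δ ≈ 0.635

Indifference means u(796) = δ^2 · u(1973), so δ^2 = u(796)/u(1973).
With u(x) = x: δ^2 = 796/1973 = 0.40345.
Taking the square root: δ = 0.40345^(1/2) ≈ 0.635.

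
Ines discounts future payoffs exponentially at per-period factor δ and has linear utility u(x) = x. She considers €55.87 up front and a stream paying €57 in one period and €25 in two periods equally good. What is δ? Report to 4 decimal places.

δ ≈ 0.7400

Equating present values: 55.87 = 57δ + 25δ².
That is, 25δ² + 57δ − 55.87 = 0, a quadratic in δ.
By the quadratic formula (taking the positive root), δ = (−57 + √8836.00) / 50 ≈ 0.7400.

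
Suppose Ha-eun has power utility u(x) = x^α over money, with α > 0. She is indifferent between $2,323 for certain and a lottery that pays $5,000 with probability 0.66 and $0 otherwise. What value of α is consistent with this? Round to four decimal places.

α ≈ 0.5420

The lottery's expected utility is 0.66·u(5000) + 0.34·u(0) = 0.66·5000^α (since u(0) = 0 for α > 0).
Setting u(2323) equal to that: 2323^α = 0.66·5000^α ⇒ (2323/5000)^α = 0.66.
α = ln(0.66) / ln(2323/5000) = -0.4155154/-0.7665785 ≈ 0.5420.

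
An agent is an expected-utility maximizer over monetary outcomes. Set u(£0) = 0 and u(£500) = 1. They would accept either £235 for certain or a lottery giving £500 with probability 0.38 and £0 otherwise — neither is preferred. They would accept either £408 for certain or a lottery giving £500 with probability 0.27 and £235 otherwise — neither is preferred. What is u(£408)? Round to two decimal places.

0.55

The first gamble pins u(£235): it must equal 0.38·1 + 0.62·0 = 0.38.
Chaining: u(£408) = 0.27·1.00 + 0.73·0.38 = 0.5474.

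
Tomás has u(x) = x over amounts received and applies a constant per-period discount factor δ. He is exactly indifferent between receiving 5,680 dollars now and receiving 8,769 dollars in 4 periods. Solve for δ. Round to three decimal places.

Indifference means u(5680) = δ^4 · u(8769), so δ^4 = u(5680)/u(8769).
With u(x) = x: δ^4 = 5680/8769 = 0.64774.
Taking the 4th root: δ = 0.64774^(1/4) ≈ 0.897.

δ ≈ 0.897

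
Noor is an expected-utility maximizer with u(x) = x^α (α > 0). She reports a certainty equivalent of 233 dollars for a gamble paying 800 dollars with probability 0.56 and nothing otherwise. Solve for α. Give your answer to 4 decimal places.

α ≈ 0.4700

Since u(0) = 0, the lottery's EU is 0.56·800^α.
Indifference: 233^α = 0.56·800^α, so (233/800)^α = 0.56.
α = ln(0.56) / ln(233/800) = -0.5798185/-1.2335733 ≈ 0.4700.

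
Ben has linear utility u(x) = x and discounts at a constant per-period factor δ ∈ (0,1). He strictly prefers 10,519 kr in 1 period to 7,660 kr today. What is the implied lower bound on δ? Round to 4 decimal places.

δ > 0.7282

Comparing present values: 7660 < δ·10519.
So δ > 7660/10519 = 0.72821.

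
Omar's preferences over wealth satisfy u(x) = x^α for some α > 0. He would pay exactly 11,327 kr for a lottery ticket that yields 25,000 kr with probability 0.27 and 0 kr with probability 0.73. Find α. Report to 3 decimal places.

Since u(0) = 0, the lottery's EU is 0.27·25000^α.
Equating: 11327^α = 0.27·25000^α, i.e. 0.4531^α = 0.27.
α = ln(0.27) / ln(11327/25000) = -1.309333/-0.791687 ≈ 1.654.

α ≈ 1.654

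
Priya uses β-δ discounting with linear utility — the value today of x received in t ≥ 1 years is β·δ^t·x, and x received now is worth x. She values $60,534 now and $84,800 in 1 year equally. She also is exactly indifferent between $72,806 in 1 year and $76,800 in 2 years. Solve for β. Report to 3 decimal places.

β ≈ 0.753

Both payoffs in the second observation are in the future, so β drops out: δ^1·72806 = δ^2·76800 ⇒ δ = 72806/76800 = 0.94799.
Now use the now-vs-future pair: 60534 = β·δ·84800 gives β = 60534/(0.94799·84800) ≈ 0.753.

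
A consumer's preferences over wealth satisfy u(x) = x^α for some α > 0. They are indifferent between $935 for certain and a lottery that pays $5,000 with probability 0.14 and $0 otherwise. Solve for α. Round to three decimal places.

α ≈ 1.173

EU(lottery) = 0.14·5000^α + 0.86·0 = 0.14·5000^α.
Indifference: 935^α = 0.14·5000^α, so (935/5000)^α = 0.14.
Take logs: α = ln 0.14 / ln(935/5000) ≈ 1.17265.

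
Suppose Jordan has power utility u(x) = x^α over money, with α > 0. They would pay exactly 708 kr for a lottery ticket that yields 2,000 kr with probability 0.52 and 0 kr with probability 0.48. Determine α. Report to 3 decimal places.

α ≈ 0.630

The lottery's expected utility is 0.52·u(2000) + 0.48·u(0) = 0.52·2000^α (since u(0) = 0 for α > 0).
Indifference: 708^α = 0.52·2000^α, so (708/2000)^α = 0.52.
Taking logs: α·ln(708/2000) = ln(0.52), so α = -0.653926 / -1.038458 ≈ 0.630.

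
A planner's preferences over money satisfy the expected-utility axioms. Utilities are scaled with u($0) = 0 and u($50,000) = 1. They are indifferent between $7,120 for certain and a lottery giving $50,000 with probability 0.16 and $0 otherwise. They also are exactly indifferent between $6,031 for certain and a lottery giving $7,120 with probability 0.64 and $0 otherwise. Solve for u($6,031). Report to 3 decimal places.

0.102

The first gamble pins u($7,120): it must equal 0.16·1 + 0.84·0 = 0.16.
The second indifference gives u($6,031) = 0.64·u($7,120) + 0.36·u($0) = 0.64·0.16 + 0.36·0.00 = 0.1024.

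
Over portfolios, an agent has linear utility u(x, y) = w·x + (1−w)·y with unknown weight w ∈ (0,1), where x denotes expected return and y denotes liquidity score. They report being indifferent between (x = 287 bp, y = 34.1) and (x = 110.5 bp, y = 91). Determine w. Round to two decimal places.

w = 0.24

Equating utilities: w·287 + (1−w)·34.1 = w·110.5 + (1−w)·91.
w·(287−110.5) = (1−w)·(91−34.1), i.e. w·176.5 = (1−w)·56.9.
So w/(1−w) = 56.9/176.5 = 0.3224, giving w = 56.9/(176.5+56.9) = 0.24.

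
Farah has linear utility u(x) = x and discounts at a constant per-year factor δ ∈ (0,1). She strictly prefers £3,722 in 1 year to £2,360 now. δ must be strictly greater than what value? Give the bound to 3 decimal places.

Comparing present values: 2360 < δ·3722.
So δ > 2360/3722 = 0.63407.

δ > 0.634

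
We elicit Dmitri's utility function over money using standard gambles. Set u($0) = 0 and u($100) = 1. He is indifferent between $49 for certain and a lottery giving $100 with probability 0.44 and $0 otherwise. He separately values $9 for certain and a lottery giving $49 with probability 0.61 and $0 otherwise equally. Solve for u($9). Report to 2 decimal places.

0.27

First, u($49) = 0.44·u($100) + 0.56·u($0) = 0.44.
Chaining: u($9) = 0.61·0.44 + 0.39·0.00 = 0.2684.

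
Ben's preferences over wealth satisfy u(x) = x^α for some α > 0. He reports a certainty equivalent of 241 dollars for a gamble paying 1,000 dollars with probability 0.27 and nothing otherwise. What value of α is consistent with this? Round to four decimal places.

The lottery's expected utility is 0.27·u(1000) + 0.73·u(0) = 0.27·1000^α (since u(0) = 0 for α > 0).
Equating: 241^α = 0.27·1000^α, i.e. 0.2410^α = 0.27.
α = ln(0.27) / ln(241/1000) = -1.3093333/-1.4229583 ≈ 0.9201.

α ≈ 0.9201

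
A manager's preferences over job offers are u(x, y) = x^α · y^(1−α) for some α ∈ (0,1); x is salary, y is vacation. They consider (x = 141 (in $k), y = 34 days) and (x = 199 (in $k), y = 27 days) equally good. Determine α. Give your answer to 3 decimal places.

α ≈ 0.401

Indifference: 141^α · 34^(1−α) = 199^α · 27^(1−α).
Taking logs: α·ln 141 + (1−α)·ln 34 = α·ln 199 + (1−α)·ln 27, i.e. α·-0.344545 = (1−α)·-0.230524.
So α/(1−α) = (-0.230524)/(-0.344545) = 0.669068, and α = 0.669068/1.669068 ≈ 0.401.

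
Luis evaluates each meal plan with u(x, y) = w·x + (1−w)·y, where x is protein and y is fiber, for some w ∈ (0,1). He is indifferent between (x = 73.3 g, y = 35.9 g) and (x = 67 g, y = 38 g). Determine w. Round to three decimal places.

Indifference: w·73.3 + (1−w)·35.9 = w·67 + (1−w)·38.
w·(73.3−67) = (1−w)·(38−35.9), i.e. w·6.3 = (1−w)·2.1.
Hence w = 2.1/(6.3+2.1) = 2.1/8.4 = 0.250.

w = 0.250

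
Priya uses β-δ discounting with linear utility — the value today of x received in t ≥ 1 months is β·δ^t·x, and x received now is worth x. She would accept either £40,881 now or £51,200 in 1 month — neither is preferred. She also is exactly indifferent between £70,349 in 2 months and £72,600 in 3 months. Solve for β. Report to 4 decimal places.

β ≈ 0.8240

From the later pair, β·δ^2·70349 = β·δ^3·72600; dividing through, δ = 70349/72600 = 0.96899.
The first indifference: 40881 = β·δ·51200, so β = 40881/(δ·51200) = 40881/(0.96899·51200) ≈ 0.8240.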